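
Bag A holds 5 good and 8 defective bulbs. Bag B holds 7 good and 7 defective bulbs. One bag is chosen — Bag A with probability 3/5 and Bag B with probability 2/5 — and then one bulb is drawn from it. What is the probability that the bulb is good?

From Bag A: P(good) = 5/13.
From Bag B: P(good) = 7/14.
Total probability = (3/5)(5/13) + (2/5)(7/14) = 28/65.

28/65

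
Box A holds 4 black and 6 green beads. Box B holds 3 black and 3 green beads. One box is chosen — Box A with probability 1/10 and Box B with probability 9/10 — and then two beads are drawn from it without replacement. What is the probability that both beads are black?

29/150

From Box A: P(both black) = (4/10)(3/9) = 2/15.
From Box B: P(both black) = (3/6)(2/5) = 1/5.
Total probability = (1/10)(2/15) + (9/10)(1/5) = 29/150.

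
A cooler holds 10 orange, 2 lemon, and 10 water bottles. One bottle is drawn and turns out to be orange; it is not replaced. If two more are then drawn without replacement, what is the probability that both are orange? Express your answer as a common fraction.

With the first bottle removed, 9 orange remain out of 21.
P = 9/21 × 8/20 = 72/420 = 6/35.

6/35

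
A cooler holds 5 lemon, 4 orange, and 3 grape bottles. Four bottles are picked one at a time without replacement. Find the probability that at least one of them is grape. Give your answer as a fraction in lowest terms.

41/55

P(no grape) = 9/12 × 8/11 × 7/10 × 6/9 = 3024/11880 = 14/55.
P(at least one) = 1 − 14/55 = 41/55.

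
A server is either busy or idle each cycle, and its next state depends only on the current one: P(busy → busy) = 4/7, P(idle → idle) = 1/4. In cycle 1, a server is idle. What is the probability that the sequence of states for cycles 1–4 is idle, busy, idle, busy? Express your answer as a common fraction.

27/112

Cycle 1 is given. For each transition, use the conditional probability from the current state:
P(busy | idle) = 3/4; P(idle | busy) = 3/7; P(busy | idle) = 3/4.
P = 3/4 × 3/7 × 3/4 = 27/112.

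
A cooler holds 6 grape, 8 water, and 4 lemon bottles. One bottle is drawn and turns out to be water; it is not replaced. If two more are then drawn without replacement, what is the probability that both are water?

With the first bottle removed, 7 water remain out of 17.
P = 7/17 × 6/16 = 42/272 = 21/136.

21/136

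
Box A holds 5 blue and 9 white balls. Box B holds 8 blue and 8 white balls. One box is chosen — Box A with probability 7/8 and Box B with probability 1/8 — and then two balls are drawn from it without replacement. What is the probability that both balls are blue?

391/3120

From Box A: P(both blue) = (5/14)(4/13) = 10/91.
From Box B: P(both blue) = (8/16)(7/15) = 7/30.
Total probability = (7/8)(10/91) + (1/8)(7/30) = 391/3120.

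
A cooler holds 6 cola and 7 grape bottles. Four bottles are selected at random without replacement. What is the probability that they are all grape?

P(all grape) = 7/13 × 6/12 × 5/11 × 4/10 = 840/17160 = 7/143.

7/143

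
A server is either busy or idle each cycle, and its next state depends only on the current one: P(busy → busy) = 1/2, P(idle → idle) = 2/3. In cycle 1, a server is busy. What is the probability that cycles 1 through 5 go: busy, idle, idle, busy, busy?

Cycle 1 is given. For each transition, use the conditional probability from the current state:
P(idle | busy) = 1/2; P(idle | idle) = 2/3; P(busy | idle) = 1/3; P(busy | busy) = 1/2.
P = 1/2 × 2/3 × 1/3 × 1/2 = 2/36 = 1/18.

1/18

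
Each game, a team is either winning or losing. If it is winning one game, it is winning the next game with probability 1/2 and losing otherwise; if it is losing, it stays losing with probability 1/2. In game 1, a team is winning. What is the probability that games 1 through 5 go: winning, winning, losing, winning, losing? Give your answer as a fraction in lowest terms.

Game 1 is given. For each transition, use the conditional probability from the current state:
P(winning | winning) = 1/2; P(losing | winning) = 1/2; P(winning | losing) = 1/2; P(losing | winning) = 1/2.
P = 1/2 × 1/2 × 1/2 × 1/2 = 1/16.

1/16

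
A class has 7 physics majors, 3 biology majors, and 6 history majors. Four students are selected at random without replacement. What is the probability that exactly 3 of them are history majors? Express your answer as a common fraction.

10/91

One ordering (history majors drawn first) has probability 6/16 × 5/15 × 4/14 × 10/13 = 1200/43680 = 5/182.
There are C(4,3) = 4 such orderings, each equally likely, so P = 4 × 5/182 = 10/91.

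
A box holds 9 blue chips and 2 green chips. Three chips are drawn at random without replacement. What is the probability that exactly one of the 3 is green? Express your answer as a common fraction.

One ordering (green drawn first) has probability 2/11 × 9/10 × 8/9 = 144/990 = 8/55.
There are C(3,1) = 3 such orderings, each equally likely, so P = 3 × 8/55 = 24/55.

24/55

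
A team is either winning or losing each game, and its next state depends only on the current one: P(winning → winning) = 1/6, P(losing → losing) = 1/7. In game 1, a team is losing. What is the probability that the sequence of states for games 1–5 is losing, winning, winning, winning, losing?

Game 1 is given. For each transition, use the conditional probability from the current state:
P(winning | losing) = 6/7; P(winning | winning) = 1/6; P(winning | winning) = 1/6; P(losing | winning) = 5/6.
P = 6/7 × 1/6 × 1/6 × 5/6 = 30/1512 = 5/252.

5/252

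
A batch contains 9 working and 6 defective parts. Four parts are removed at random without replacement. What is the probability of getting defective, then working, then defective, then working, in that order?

Each draw changes the counts, so multiply the conditional probabilities along the sequence:
P = 6/15 × 9/14 × 5/13 × 8/12 = 2160/32760 = 6/91.

6/91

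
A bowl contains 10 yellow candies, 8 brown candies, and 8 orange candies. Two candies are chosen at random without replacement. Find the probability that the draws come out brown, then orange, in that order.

Each draw changes the counts, so multiply the conditional probabilities along the sequence:
P = 8/26 × 8/25 = 64/650 = 32/325.

32/325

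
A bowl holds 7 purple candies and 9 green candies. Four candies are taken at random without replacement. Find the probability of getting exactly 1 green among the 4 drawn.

9/52

One ordering (green drawn first) has probability 9/16 × 7/15 × 6/14 × 5/13 = 1890/43680 = 9/208.
There are C(4,1) = 4 such orderings, each equally likely, so P = 4 × 9/208 = 9/52.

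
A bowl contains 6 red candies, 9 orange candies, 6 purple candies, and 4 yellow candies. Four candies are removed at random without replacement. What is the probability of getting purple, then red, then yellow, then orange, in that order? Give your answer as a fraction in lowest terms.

Chain rule:
P = 6/25 × 6/24 × 4/23 × 9/22 = 1296/303600 = 27/6325.

27/6325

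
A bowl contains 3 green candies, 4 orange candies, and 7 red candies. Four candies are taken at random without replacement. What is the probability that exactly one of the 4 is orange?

One ordering (orange drawn first) has probability 4/14 × 10/13 × 9/12 × 8/11 = 2880/24024 = 120/1001.
There are C(4,1) = 4 such orderings, each equally likely, so P = 4 × 120/1001 = 480/1001.

480/1001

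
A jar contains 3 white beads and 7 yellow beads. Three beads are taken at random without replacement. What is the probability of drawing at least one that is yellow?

119/120

P(no yellow) = 3/10 × 2/9 × 1/8 = 6/720 = 1/120.
P(at least one) = 1 − 1/120 = 119/120.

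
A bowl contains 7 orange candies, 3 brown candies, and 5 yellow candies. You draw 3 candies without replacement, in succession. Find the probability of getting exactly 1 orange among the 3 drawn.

One ordering (orange drawn first) has probability 7/15 × 8/14 × 7/13 = 392/2730 = 28/195.
There are C(3,1) = 3 such orderings, each equally likely, so P = 3 × 28/195 = 28/65.

28/65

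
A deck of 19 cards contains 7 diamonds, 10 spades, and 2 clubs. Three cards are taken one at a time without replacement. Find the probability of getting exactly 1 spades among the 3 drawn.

120/323

One ordering (a spade drawn first) has probability 10/19 × 9/18 × 8/17 = 720/5814 = 40/323.
There are C(3,1) = 3 such orderings, each equally likely, so P = 3 × 40/323 = 120/323.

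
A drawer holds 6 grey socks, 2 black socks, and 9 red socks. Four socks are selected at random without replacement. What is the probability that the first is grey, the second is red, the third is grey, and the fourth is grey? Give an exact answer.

Multiply the probability of each draw given the previous ones:
P = 6/17 × 9/16 × 5/15 × 4/14 = 1080/57120 = 9/476.

9/476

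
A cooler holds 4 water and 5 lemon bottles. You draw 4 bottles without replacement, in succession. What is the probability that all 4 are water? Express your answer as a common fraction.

1/126

P = 4/9 × 3/8 × 2/7 × 1/6 = 24/3024 = 1/126.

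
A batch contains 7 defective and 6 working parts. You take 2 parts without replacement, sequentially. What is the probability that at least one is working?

19/26

P(no working) = 7/13 × 6/12 = 42/156 = 7/26.
P(at least one) = 1 − 7/26 = 19/26.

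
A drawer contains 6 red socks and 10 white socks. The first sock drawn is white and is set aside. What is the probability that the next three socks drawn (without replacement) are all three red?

4/91

With the first sock removed, 6 red remain out of 15.
P = 6/15 × 5/14 × 4/13 = 120/2730 = 4/91.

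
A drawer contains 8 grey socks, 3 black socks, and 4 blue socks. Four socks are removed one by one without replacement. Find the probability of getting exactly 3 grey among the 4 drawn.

One ordering (grey drawn first) has probability 8/15 × 7/14 × 6/13 × 7/12 = 2352/32760 = 14/195.
There are C(4,3) = 4 such orderings, each equally likely, so P = 4 × 14/195 = 56/195.

56/195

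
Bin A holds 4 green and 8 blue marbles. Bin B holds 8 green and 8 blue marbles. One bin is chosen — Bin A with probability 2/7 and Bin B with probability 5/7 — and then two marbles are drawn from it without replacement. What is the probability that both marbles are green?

89/462

From Bin A: P(both green) = (4/12)(3/11) = 1/11.
From Bin B: P(both green) = (8/16)(7/15) = 7/30.
Total probability = (2/7)(1/11) + (5/7)(7/30) = 89/462.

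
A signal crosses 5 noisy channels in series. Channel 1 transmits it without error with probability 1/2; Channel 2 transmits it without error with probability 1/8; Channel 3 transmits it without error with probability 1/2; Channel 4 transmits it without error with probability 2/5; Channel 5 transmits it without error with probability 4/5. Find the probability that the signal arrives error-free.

1/100

Multiplying along the chain,
P = 1/2 × 1/8 × 1/2 × 2/5 × 4/5 = 8/800 = 1/100.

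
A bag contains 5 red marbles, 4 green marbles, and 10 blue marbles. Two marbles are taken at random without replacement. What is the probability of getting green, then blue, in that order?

20/171

Chain rule:
P = 4/19 × 10/18 = 40/342 = 20/171.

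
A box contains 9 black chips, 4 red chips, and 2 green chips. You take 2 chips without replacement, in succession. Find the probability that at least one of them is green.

9/35

P(no green) = 13/15 × 12/14 = 156/210 = 26/35.
P(at least one) = 1 − 26/35 = 9/35.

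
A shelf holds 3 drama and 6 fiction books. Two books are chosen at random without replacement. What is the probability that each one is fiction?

5/12

P = 6/9 × 5/8 = 30/72 = 5/12.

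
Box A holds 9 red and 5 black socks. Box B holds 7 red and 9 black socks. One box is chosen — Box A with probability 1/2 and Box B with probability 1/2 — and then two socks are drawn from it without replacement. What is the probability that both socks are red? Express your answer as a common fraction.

2077/7280

From Box A: P(both red) = (9/14)(8/13) = 36/91.
From Box B: P(both red) = (7/16)(6/15) = 7/40.
Total probability = (1/2)(36/91) + (1/2)(7/40) = 2077/7280.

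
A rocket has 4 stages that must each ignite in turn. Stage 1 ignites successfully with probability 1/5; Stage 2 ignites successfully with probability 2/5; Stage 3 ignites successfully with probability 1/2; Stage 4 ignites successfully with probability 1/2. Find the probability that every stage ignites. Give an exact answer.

1/50

Multiplying along the chain,
P = 1/5 × 2/5 × 1/2 × 1/2 = 2/100 = 1/50.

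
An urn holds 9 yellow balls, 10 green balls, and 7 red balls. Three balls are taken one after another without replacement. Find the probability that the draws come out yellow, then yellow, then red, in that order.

Chain rule:
P = 9/26 × 8/25 × 7/24 = 504/15600 = 21/650.

21/650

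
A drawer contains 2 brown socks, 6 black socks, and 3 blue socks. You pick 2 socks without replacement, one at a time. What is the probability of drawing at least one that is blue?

P(no blue) = 8/11 × 7/10 = 56/110 = 28/55.
P(at least one) = 1 − 28/55 = 27/55.

27/55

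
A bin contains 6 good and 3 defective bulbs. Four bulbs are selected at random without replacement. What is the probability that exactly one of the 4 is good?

1/21

One ordering (good drawn first) has probability 6/9 × 3/8 × 2/7 × 1/6 = 36/3024 = 1/84.
There are C(4,1) = 4 such orderings, each equally likely, so P = 4 × 1/84 = 1/21.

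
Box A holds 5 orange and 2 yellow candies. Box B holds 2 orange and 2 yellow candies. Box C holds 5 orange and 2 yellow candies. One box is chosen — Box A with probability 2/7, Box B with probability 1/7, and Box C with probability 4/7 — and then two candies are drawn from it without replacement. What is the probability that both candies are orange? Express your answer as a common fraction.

127/294

From Box A: P(both orange) = (5/7)(4/6) = 10/21.
From Box B: P(both orange) = (2/4)(1/3) = 1/6.
From Box C: P(both orange) = (5/7)(4/6) = 10/21.
Total probability = (2/7)(10/21) + (1/7)(1/6) + (4/7)(10/21) = 127/294.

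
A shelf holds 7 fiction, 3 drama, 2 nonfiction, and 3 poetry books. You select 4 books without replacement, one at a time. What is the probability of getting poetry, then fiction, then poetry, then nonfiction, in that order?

1/390

Chain rule:
P = 3/15 × 7/14 × 2/13 × 2/12 = 84/32760 = 1/390.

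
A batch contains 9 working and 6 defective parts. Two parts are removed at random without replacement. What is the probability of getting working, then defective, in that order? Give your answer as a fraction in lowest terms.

9/35

Each draw changes the counts, so multiply the conditional probabilities along the sequence:
P = 9/15 × 6/14 = 54/210 = 9/35.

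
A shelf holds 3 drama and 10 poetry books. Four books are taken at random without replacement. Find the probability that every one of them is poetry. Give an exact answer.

P(all poetry) = 10/13 × 9/12 × 8/11 × 7/10 = 5040/17160 = 42/143.

42/143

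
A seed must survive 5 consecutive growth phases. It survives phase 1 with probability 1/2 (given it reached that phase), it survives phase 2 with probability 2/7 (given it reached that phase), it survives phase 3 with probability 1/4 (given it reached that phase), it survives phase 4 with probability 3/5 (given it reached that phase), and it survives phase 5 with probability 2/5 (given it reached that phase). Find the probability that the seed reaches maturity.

Multiplying along the chain,
P = 1/2 × 2/7 × 1/4 × 3/5 × 2/5 = 12/1400 = 3/350.

3/350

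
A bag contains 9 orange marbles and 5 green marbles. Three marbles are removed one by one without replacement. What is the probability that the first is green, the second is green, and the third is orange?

Each draw changes the counts, so multiply the conditional probabilities along the sequence:
P = 5/14 × 4/13 × 9/12 = 180/2184 = 15/182.

15/182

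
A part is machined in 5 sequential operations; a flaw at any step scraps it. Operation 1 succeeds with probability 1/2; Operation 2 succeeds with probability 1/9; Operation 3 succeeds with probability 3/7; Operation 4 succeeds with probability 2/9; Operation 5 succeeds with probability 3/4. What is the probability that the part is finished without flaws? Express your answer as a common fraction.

Each stage is reached only if all earlier stages succeed, so
P = 1/2 × 1/9 × 3/7 × 2/9 × 3/4 = 18/4536 = 1/252.

1/252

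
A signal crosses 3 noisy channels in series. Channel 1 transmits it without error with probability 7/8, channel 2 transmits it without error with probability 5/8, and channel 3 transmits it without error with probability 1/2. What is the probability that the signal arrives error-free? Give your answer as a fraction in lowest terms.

Multiplying along the chain,
P = 7/8 × 5/8 × 1/2 = 35/128.

35/128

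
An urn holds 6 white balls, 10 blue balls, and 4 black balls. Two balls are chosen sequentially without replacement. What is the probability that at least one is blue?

29/38

P(no blue) = 10/20 × 9/19 = 90/380 = 9/38.
P(at least one) = 1 − 9/38 = 29/38.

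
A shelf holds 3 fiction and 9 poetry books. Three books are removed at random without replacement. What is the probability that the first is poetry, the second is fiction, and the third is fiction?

9/220

Multiply the probability of each draw given the previous ones:
P = 9/12 × 3/11 × 2/10 = 54/1320 = 9/220.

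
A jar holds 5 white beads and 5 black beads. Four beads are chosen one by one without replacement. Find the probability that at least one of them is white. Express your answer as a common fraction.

P(no white) = 5/10 × 4/9 × 3/8 × 2/7 = 120/5040 = 1/42.
P(at least one) = 1 − 1/42 = 41/42.

41/42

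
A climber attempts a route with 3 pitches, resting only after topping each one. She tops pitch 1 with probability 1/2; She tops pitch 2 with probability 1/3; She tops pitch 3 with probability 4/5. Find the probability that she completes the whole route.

Each stage is reached only if all earlier stages succeed, so
P = 1/2 × 1/3 × 4/5 = 4/30 = 2/15.

2/15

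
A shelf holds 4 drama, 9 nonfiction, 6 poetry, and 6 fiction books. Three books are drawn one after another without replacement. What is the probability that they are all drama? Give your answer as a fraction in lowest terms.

1/575

P(all drama) = 4/25 × 3/24 × 2/23 = 24/13800 = 1/575.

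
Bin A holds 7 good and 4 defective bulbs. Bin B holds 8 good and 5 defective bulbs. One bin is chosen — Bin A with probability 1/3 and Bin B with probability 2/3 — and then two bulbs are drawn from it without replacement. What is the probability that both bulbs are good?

From Bin A: P(both good) = (7/11)(6/10) = 21/55.
From Bin B: P(both good) = (8/13)(7/12) = 14/39.
Total probability = (1/3)(21/55) + (2/3)(14/39) = 2359/6435.

2359/6435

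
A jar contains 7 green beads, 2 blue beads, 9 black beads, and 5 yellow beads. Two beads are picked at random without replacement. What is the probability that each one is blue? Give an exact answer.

P = 2/23 × 1/22 = 2/506 = 1/253.

1/253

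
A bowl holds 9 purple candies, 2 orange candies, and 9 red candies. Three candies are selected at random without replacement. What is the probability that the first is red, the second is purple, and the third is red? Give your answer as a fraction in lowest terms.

9/95

Chain rule:
P = 9/20 × 9/19 × 8/18 = 648/6840 = 9/95.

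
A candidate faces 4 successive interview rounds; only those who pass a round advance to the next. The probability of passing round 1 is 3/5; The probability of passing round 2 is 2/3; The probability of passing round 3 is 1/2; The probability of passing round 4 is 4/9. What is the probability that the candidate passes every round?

4/45

Each stage is reached only if all earlier stages succeed, so
P = 3/5 × 2/3 × 1/2 × 4/9 = 24/270 = 4/45.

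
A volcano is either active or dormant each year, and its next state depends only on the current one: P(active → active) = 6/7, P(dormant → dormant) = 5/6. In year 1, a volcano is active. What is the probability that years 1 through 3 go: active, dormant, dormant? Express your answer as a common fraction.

5/42

Year 1 is given. For each transition, use the conditional probability from the current state:
P(dormant | active) = 1/7; P(dormant | dormant) = 5/6.
P = 1/7 × 5/6 = 5/42.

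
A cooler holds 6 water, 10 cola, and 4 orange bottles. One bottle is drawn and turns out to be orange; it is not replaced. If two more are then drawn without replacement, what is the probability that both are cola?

With the first bottle removed, 10 cola remain out of 19.
P = 10/19 × 9/18 = 90/342 = 5/19.

5/19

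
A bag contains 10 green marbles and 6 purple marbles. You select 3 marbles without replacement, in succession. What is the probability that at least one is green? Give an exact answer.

P(no green) = 6/16 × 5/15 × 4/14 = 120/3360 = 1/28.
P(at least one) = 1 − 1/28 = 27/28.

27/28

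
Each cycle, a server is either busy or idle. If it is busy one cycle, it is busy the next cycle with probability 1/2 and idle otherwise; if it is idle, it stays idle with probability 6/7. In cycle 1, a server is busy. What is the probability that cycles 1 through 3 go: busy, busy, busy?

1/4

Cycle 1 is given. For each transition, use the conditional probability from the current state:
P(busy | busy) = 1/2; P(busy | busy) = 1/2.
P = 1/2 × 1/2 = 1/4.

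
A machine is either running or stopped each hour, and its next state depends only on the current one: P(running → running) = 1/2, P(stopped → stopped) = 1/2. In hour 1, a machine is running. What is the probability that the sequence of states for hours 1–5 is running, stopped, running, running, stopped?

Hour 1 is given. For each transition, use the conditional probability from the current state:
P(stopped | running) = 1/2; P(running | stopped) = 1/2; P(running | running) = 1/2; P(stopped | running) = 1/2.
P = 1/2 × 1/2 × 1/2 × 1/2 = 1/16.

1/16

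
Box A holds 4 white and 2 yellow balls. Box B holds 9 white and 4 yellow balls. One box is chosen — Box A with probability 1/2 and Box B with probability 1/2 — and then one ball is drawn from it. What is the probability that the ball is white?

53/78

From Box A: P(white) = 4/6.
From Box B: P(white) = 9/13.
Total probability = (1/2)(4/6) + (1/2)(9/13) = 53/78.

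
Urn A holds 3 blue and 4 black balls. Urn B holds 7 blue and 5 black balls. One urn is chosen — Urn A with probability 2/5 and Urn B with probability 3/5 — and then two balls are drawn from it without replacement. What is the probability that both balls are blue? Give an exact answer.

From Urn A: P(both blue) = (3/7)(2/6) = 1/7.
From Urn B: P(both blue) = (7/12)(6/11) = 7/22.
Total probability = (2/5)(1/7) + (3/5)(7/22) = 191/770.

191/770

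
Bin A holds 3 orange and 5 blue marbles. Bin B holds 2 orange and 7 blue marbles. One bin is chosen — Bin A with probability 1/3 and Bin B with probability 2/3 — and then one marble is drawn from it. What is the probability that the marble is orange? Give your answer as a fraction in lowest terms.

From Bin A: P(orange) = 3/8.
From Bin B: P(orange) = 2/9.
Total probability = (1/3)(3/8) + (2/3)(2/9) = 59/216.

59/216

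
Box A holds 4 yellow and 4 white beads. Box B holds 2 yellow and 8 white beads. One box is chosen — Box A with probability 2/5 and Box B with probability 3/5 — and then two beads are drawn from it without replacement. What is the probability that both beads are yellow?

52/525

From Box A: P(both yellow) = (4/8)(3/7) = 3/14.
From Box B: P(both yellow) = (2/10)(1/9) = 1/45.
Total probability = (2/5)(3/14) + (3/5)(1/45) = 52/525.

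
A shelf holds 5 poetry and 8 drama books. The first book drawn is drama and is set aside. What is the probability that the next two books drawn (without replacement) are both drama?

With the first book removed, 7 drama remain out of 12.
P = 7/12 × 6/11 = 42/132 = 7/22.

7/22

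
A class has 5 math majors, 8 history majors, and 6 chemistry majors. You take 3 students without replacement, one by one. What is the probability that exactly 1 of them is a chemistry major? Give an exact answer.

One ordering (a chemistry major drawn first) has probability 6/19 × 13/18 × 12/17 = 936/5814 = 52/323.
There are C(3,1) = 3 such orderings, each equally likely, so P = 3 × 52/323 = 156/323.

156/323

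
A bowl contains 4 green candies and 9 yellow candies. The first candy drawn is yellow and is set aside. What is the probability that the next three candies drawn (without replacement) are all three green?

After the first draw, 4 of the remaining 12 candies are green.
P = 4/12 × 3/11 × 2/10 = 24/1320 = 1/55.

1/55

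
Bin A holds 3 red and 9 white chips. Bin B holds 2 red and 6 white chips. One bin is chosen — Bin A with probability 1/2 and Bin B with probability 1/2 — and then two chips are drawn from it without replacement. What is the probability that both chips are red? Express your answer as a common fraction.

From Bin A: P(both red) = (3/12)(2/11) = 1/22.
From Bin B: P(both red) = (2/8)(1/7) = 1/28.
Total probability = (1/2)(1/22) + (1/2)(1/28) = 25/616.

25/616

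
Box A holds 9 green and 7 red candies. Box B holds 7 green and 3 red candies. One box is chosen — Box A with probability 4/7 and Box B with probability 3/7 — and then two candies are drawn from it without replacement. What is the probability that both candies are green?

13/35

From Box A: P(both green) = (9/16)(8/15) = 3/10.
From Box B: P(both green) = (7/10)(6/9) = 7/15.
Total probability = (4/7)(3/10) + (3/7)(7/15) = 13/35.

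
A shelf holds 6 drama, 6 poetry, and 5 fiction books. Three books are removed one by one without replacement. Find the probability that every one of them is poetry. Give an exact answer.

1/34

P = 6/17 × 5/16 × 4/15 = 120/4080 = 1/34.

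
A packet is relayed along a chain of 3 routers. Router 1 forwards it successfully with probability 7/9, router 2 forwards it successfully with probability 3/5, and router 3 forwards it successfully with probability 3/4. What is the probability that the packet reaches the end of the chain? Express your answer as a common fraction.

Multiplying along the chain,
P = 7/9 × 3/5 × 3/4 = 63/180 = 7/20.

7/20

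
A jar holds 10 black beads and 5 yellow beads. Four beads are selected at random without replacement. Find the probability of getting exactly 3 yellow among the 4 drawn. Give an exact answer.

20/273

One ordering (yellow drawn first) has probability 5/15 × 4/14 × 3/13 × 10/12 = 600/32760 = 5/273.
There are C(4,3) = 4 such orderings, each equally likely, so P = 4 × 5/273 = 20/273.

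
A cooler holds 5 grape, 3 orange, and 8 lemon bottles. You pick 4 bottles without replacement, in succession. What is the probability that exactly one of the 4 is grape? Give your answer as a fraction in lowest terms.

165/364

One ordering (grape drawn first) has probability 5/16 × 11/15 × 10/14 × 9/13 = 4950/43680 = 165/1456.
There are C(4,1) = 4 such orderings, each equally likely, so P = 4 × 165/1456 = 165/364.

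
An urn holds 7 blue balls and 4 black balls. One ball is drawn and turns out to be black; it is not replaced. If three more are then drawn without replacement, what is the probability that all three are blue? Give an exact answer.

With the first ball removed, 7 blue remain out of 10.
P = 7/10 × 6/9 × 5/8 = 210/720 = 7/24.

7/24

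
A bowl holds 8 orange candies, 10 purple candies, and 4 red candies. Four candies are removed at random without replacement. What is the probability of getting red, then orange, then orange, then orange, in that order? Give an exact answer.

Each draw changes the counts, so multiply the conditional probabilities along the sequence:
P = 4/22 × 8/21 × 7/20 × 6/19 = 1344/175560 = 8/1045.

8/1045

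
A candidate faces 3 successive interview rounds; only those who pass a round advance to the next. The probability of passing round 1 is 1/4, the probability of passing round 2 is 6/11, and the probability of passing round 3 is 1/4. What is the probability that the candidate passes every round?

The events are sequential, so multiply the conditional probabilities:
P = 1/4 × 6/11 × 1/4 = 6/176 = 3/88.

3/88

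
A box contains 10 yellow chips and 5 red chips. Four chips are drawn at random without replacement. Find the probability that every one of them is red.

1/273

P(every draw is red) = 5/15 × 4/14 × 3/13 × 2/12 = 120/32760 = 1/273.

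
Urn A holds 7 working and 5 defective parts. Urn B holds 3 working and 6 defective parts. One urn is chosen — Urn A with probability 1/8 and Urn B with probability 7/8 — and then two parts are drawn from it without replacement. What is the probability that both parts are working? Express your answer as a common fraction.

From Urn A: P(both working) = (7/12)(6/11) = 7/22.
From Urn B: P(both working) = (3/9)(2/8) = 1/12.
Total probability = (1/8)(7/22) + (7/8)(1/12) = 119/1056.

119/1056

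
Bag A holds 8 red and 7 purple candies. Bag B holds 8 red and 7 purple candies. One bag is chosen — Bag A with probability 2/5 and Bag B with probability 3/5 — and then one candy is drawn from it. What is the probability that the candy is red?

From Bag A: P(red) = 8/15.
From Bag B: P(red) = 8/15.
Total probability = (2/5)(8/15) + (3/5)(8/15) = 8/15.

8/15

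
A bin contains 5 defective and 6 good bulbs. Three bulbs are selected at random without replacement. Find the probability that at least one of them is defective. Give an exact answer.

P(no defective) = 6/11 × 5/10 × 4/9 = 120/990 = 4/33.
P(at least one) = 1 − 4/33 = 29/33.

29/33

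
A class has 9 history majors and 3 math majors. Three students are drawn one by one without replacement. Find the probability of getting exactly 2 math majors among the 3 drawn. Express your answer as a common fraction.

One ordering (math majors drawn first) has probability 3/12 × 2/11 × 9/10 = 54/1320 = 9/220.
There are C(3,2) = 3 such orderings, each equally likely, so P = 3 × 9/220 = 27/220.

27/220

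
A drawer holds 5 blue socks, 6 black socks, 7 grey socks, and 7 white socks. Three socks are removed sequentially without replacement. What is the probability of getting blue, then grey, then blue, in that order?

7/690

Chain rule:
P = 5/25 × 7/24 × 4/23 = 140/13800 = 7/690.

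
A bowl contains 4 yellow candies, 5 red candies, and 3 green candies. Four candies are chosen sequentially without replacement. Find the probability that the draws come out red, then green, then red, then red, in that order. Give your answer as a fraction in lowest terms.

Chain rule:
P = 5/12 × 3/11 × 4/10 × 3/9 = 180/11880 = 1/66.

1/66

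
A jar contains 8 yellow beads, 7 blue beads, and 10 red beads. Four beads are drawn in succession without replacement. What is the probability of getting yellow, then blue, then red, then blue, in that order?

14/1265

Chain rule:
P = 8/25 × 7/24 × 10/23 × 6/22 = 3360/303600 = 14/1265.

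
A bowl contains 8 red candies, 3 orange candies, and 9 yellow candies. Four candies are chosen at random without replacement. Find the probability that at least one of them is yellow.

P(no yellow) = 11/20 × 10/19 × 9/18 × 8/17 = 7920/116280 = 22/323.
P(at least one) = 1 − 22/323 = 301/323.

301/323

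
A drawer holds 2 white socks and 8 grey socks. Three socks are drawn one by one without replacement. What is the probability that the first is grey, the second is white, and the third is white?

Each draw changes the counts, so multiply the conditional probabilities along the sequence:
P = 8/10 × 2/9 × 1/8 = 16/720 = 1/45.

1/45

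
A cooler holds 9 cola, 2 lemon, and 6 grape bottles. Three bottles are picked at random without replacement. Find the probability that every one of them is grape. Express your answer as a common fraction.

1/34

P = 6/17 × 5/16 × 4/15 = 120/4080 = 1/34.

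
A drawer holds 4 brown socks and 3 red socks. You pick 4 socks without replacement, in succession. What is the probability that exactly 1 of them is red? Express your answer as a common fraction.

12/35

One ordering (red drawn first) has probability 3/7 × 4/6 × 3/5 × 2/4 = 72/840 = 3/35.
There are C(4,1) = 4 such orderings, each equally likely, so P = 4 × 3/35 = 12/35.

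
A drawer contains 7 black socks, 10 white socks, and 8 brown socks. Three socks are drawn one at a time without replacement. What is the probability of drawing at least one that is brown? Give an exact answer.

P(no brown) = 17/25 × 16/24 × 15/23 = 4080/13800 = 34/115.
P(at least one) = 1 − 34/115 = 81/115.

81/115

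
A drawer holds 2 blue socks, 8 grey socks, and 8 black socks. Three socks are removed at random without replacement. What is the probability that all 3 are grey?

7/102

P(all grey) = 8/18 × 7/17 × 6/16 = 336/4896 = 7/102.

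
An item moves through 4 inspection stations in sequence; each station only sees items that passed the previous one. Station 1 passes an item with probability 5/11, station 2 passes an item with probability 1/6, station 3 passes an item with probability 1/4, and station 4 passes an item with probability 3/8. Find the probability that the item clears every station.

5/704

Multiplying along the chain,
P = 5/11 × 1/6 × 1/4 × 3/8 = 15/2112 = 5/704.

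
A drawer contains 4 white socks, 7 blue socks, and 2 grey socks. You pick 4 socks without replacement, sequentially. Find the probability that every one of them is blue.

P = 7/13 × 6/12 × 5/11 × 4/10 = 840/17160 = 7/143.

7/143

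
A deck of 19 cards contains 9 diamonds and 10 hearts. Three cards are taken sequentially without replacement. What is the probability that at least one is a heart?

295/323

P(no hearts) = 9/19 × 8/18 × 7/17 = 504/5814 = 28/323.
P(at least one) = 1 − 28/323 = 295/323.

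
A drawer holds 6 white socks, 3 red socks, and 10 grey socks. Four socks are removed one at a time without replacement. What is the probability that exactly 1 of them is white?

143/323

One ordering (white drawn first) has probability 6/19 × 13/18 × 12/17 × 11/16 = 10296/93024 = 143/1292.
There are C(4,1) = 4 such orderings, each equally likely, so P = 4 × 143/1292 = 143/323.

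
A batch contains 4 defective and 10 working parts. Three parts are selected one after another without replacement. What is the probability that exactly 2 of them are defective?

15/91

One ordering (defective drawn first) has probability 4/14 × 3/13 × 10/12 = 120/2184 = 5/91.
There are C(3,2) = 3 such orderings, each equally likely, so P = 3 × 5/91 = 15/91.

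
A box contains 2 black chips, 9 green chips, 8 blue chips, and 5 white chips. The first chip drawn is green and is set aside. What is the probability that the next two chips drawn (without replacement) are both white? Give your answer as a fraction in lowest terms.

10/253

After the first draw, 5 of the remaining 23 chips are white.
P = 5/23 × 4/22 = 20/506 = 10/253.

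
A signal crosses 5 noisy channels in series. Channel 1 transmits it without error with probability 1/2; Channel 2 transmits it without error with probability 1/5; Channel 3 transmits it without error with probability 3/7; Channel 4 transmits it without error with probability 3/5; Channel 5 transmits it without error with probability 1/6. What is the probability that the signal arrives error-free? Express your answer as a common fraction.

The events are sequential, so multiply the conditional probabilities:
P = 1/2 × 1/5 × 3/7 × 3/5 × 1/6 = 9/2100 = 3/700.

3/700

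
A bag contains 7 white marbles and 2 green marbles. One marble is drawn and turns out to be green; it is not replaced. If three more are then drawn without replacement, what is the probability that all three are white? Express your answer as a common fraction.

5/8

With the first marble removed, 7 white remain out of 8.
P = 7/8 × 6/7 × 5/6 = 210/336 = 5/8.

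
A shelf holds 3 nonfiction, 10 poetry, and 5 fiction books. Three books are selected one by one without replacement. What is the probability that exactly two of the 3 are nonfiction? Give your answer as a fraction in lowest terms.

15/272

One ordering (nonfiction drawn first) has probability 3/18 × 2/17 × 15/16 = 90/4896 = 5/272.
There are C(3,2) = 3 such orderings, each equally likely, so P = 3 × 5/272 = 15/272.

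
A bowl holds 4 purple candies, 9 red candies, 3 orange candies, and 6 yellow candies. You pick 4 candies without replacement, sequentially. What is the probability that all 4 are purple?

1/7315

P(all purple) = 4/22 × 3/21 × 2/20 × 1/19 = 24/175560 = 1/7315.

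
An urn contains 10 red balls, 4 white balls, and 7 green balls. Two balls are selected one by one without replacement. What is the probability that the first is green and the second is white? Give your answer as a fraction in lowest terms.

1/15

Each draw changes the counts, so multiply the conditional probabilities along the sequence:
P = 7/21 × 4/20 = 28/420 = 1/15.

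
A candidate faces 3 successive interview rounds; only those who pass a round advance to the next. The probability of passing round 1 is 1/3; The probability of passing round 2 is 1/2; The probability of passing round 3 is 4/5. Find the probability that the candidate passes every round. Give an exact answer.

Multiplying along the chain,
P = 1/3 × 1/2 × 4/5 = 4/30 = 2/15.

2/15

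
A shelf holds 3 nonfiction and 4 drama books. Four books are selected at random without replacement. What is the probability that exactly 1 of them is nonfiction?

One ordering (nonfiction drawn first) has probability 3/7 × 4/6 × 3/5 × 2/4 = 72/840 = 3/35.
There are C(4,1) = 4 such orderings, each equally likely, so P = 4 × 3/35 = 12/35.

12/35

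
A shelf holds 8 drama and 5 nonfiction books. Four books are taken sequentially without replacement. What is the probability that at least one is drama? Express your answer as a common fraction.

P(no drama) = 5/13 × 4/12 × 3/11 × 2/10 = 120/17160 = 1/143.
P(at least one) = 1 − 1/143 = 142/143.

142/143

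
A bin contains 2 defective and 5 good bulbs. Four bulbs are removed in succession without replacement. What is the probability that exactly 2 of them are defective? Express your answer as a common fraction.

One ordering (defective drawn first) has probability 2/7 × 1/6 × 5/5 × 4/4 = 40/840 = 1/21.
There are C(4,2) = 6 such orderings, each equally likely, so P = 6 × 1/21 = 2/7.

2/7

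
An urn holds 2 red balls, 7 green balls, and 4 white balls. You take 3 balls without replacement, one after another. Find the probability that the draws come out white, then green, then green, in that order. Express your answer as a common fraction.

Chain rule:
P = 4/13 × 7/12 × 6/11 = 168/1716 = 14/143.

14/143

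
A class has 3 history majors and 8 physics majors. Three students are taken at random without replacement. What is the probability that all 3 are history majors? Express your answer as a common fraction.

P(all history majors) = 3/11 × 2/10 × 1/9 = 6/990 = 1/165.

1/165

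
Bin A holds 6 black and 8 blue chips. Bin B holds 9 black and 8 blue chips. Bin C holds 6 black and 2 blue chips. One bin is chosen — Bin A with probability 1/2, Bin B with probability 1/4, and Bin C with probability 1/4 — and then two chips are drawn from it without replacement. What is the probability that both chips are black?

From Bin A: P(both black) = (6/14)(5/13) = 15/91.
From Bin B: P(both black) = (9/17)(8/16) = 9/34.
From Bin C: P(both black) = (6/8)(5/7) = 15/28.
Total probability = (1/2)(15/91) + (1/4)(9/34) + (1/4)(15/28) = 999/3536.

999/3536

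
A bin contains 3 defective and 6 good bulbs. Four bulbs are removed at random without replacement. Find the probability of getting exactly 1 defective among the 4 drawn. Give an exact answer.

10/21

One ordering (defective drawn first) has probability 3/9 × 6/8 × 5/7 × 4/6 = 360/3024 = 5/42.
There are C(4,1) = 4 such orderings, each equally likely, so P = 4 × 5/42 = 10/21.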